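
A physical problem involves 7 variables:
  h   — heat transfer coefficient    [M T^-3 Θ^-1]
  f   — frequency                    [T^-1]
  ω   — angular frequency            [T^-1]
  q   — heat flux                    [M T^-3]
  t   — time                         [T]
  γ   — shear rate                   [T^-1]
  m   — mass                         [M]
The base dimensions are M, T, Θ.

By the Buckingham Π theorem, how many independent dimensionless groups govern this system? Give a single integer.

Exponent matrix [M,T,Θ] × [h,f,ω,q,t,γ,m]:
  M: [ 1  0  0  1  0  0  1]
  T: [-3 -1 -1 -3  1 -1  0]
  Θ: [-1  0  0  0  0  0  0]
Row reduction gives pivot columns h,f,q; rank = 3
Π count = n − r = 7 − 3 = 4

4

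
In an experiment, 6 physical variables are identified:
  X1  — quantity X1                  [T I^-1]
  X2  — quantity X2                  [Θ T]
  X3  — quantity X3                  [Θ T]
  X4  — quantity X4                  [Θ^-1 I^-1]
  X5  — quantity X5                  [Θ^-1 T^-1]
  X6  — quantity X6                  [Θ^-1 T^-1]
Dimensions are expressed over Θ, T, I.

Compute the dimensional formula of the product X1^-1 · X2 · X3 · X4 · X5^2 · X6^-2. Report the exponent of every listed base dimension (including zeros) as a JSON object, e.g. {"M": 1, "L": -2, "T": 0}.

Write exponents as rows Θ,T,I / cols X1,X2,X3,X4,X5,X6:
  Θ: [ 0  1  1 -1 -1 -1]
  T: [ 1  1  1  0 -1 -1]
  I: [-1  0  0 -1  0  0]
  [Θ]: (-1)·0+(1)·1+(1)·1+(1)·-1+(2)·-1+(-2)·-1 = 1
  [T]: (-1)·1+(1)·1+(1)·1+(1)·0+(2)·-1+(-2)·-1 = 1
  [I]: (-1)·-1+(1)·0+(1)·0+(1)·-1+(2)·0+(-2)·0 = 0
⇒ Θ T

{"Θ": 1, "T": 1, "I": 0}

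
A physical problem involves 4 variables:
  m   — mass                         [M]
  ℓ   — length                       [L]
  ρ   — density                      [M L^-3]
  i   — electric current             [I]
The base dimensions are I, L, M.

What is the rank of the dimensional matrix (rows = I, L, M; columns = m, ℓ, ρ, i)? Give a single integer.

Write exponents as rows I,L,M / cols m,ℓ,ρ,i:
  I: [ 0  0  0  1]
  L: [ 0  1 -3  0]
  M: [ 1  0  1  0]
Row reduction gives pivot columns m,ℓ,i; rank = 3

3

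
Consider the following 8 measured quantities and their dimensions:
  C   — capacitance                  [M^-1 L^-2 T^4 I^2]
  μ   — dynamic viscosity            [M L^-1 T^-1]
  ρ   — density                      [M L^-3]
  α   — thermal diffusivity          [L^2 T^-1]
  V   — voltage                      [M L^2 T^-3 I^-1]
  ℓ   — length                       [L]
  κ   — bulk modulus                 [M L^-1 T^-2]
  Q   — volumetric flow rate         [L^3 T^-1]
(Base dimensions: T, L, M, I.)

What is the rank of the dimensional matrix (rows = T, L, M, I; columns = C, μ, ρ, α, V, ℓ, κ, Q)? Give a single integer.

4

Write exponents as rows T,L,M,I / cols C,μ,ρ,α,V,ℓ,κ,Q:
  T: [ 4 -1  0 -1 -3  0 -2 -1]
  L: [-2 -1 -3  2  2  1 -1  3]
  M: [-1  1  1  0  1  0  1  0]
  I: [ 2  0  0  0 -1  0  0  0]
Row reduction gives pivot columns C,μ,ρ,V; rank = 4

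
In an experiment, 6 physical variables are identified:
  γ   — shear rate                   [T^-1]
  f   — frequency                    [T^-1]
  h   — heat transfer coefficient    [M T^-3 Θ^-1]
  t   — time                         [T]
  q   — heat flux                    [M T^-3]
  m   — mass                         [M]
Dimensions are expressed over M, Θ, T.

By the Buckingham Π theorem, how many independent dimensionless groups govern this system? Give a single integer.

3

Write exponents as rows M,Θ,T / cols γ,f,h,t,q,m:
  M: [ 0  0  1  0  1  1]
  Θ: [ 0  0 -1  0  0  0]
  T: [-1 -1 -3  1 -3  0]
RREF → pivots at {γ,h,q} ⇒ r = 3
n=6, r=3 ⇒ 3 dimensionless groups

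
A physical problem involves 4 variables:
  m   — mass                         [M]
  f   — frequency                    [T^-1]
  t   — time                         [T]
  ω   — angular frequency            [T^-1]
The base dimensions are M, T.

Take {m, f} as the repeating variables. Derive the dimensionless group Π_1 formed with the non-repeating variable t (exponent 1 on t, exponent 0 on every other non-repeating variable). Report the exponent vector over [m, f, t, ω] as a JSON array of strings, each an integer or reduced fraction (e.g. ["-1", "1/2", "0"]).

Dimensional matrix (M×T by m×f×t×ω):
  M: [ 1  0  0  0]
  T: [ 0 -1  1 -1]
Row reduction gives pivot columns m,f; rank = 2
Pivot set = {m,f}, free = {t,ω}
RREF:
  r0: [   1    0    0    0]
  r1: [   0    1   -1    1]
Fix exponent of t at 1, ω at 0; solve each RREF row for its pivot's exponent:
  r0: exp(m) + (0)·1 = 0 ⇒ exp(m) = 0
  r1: exp(f) + (-1)·1 = 0 ⇒ exp(f) = 1
Π_1 = f · t

["0", "1", "1", "0"]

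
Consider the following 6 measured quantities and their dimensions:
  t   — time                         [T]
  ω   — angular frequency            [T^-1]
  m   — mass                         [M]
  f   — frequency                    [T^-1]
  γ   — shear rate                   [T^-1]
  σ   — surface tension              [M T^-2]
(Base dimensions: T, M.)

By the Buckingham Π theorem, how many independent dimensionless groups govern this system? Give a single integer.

Write exponents as rows T,M / cols t,ω,m,f,γ,σ:
  T: [ 1 -1  0 -1 -1 -2]
  M: [ 0  0  1  0  0  1]
RREF → pivots at {t,m} ⇒ r = 2
6 vars − rank 2 = 4 Π groups

4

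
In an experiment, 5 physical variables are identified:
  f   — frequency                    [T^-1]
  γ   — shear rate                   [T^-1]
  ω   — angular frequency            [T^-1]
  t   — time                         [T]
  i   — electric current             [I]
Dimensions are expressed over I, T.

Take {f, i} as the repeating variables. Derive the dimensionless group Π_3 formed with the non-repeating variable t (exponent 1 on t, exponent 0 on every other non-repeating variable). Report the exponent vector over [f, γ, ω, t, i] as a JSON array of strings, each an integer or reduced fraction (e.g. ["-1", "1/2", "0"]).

Write exponents as rows I,T / cols f,γ,ω,t,i:
  I: [ 0  0  0  0  1]
  T: [-1 -1 -1  1  0]
Row reduction gives pivot columns f,i; rank = 2
Repeat: f,i; free: γ,ω,t
RREF:
  r0: [   1    1    1   -1    0]
  r1: [   0    0    0    0    1]
Fix exponent of t at 1, γ at 0, ω at 0; solve each RREF row for its pivot's exponent:
  r0: exp(f) + (-1)·1 = 0 ⇒ exp(f) = 1
  r1: exp(i) + (0)·1 = 0 ⇒ exp(i) = 0
Π_3 = f · t

["1", "0", "0", "1", "0"]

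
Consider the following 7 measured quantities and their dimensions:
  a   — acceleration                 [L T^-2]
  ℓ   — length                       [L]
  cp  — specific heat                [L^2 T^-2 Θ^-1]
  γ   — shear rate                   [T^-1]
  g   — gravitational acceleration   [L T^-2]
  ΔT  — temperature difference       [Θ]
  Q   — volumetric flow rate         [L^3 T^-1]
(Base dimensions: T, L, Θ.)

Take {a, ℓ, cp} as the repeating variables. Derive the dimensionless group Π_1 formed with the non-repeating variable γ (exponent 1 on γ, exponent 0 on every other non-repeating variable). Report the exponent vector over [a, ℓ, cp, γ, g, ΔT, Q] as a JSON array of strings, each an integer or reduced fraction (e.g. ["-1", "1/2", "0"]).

Write exponents as rows T,L,Θ / cols a,ℓ,cp,γ,g,ΔT,Q:
  T: [-2  0 -2 -1 -2  0 -1]
  L: [ 1  1  2  0  1  0  3]
  Θ: [ 0  0 -1  0  0  1  0]
Row reduction gives pivot columns a,ℓ,cp; rank = 3
Pivot set = {a,ℓ,cp}, free = {γ,g,ΔT,Q}
RREF:
  r0: [   1    0    0  1/2    1    1  1/2]
  r1: [   0    1    0 -1/2    0    1  5/2]
  r2: [   0    0    1    0    0   -1    0]
Fix exponent of γ at 1, g at 0, ΔT at 0, Q at 0; solve each RREF row for its pivot's exponent:
  r0: exp(a) + (1/2)·1 = 0 ⇒ exp(a) = -1/2
  r1: exp(ℓ) + (-1/2)·1 = 0 ⇒ exp(ℓ) = 1/2
  r2: exp(cp) + (0)·1 = 0 ⇒ exp(cp) = 0
Π_1 = a^(-1/2) · ℓ^(1/2) · γ

["-1/2", "1/2", "0", "1", "0", "0", "0"]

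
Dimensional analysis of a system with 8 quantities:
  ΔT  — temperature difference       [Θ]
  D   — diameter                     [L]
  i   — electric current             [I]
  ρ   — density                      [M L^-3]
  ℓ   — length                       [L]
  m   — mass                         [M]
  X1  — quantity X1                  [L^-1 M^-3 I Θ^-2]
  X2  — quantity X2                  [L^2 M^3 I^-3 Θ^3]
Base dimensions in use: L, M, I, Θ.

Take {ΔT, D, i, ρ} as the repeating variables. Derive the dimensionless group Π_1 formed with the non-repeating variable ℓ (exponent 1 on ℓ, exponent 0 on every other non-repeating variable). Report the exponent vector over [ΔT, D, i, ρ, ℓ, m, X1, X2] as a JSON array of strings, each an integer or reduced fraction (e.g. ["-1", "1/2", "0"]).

["0", "-1", "0", "0", "1", "0", "0", "0"]

Exponent matrix [L,M,I,Θ] × [ΔT,D,i,ρ,ℓ,m,X1,X2]:
  L: [ 0  1  0 -3  1  0 -1  2]
  M: [ 0  0  0  1  0  1 -3  3]
  I: [ 0  0  1  0  0  0  1 -3]
  Θ: [ 1  0  0  0  0  0 -2  3]
Echelon form has 4 nonzero rows (pivots: ΔT,D,i,ρ)
Pivot set = {ΔT,D,i,ρ}, free = {ℓ,m,X1,X2}
RREF:
  r0: [   1    0    0    0    0    0   -2    3]
  r1: [   0    1    0    0    1    3  -10   11]
  r2: [   0    0    1    0    0    0    1   -3]
  r3: [   0    0    0    1    0    1   -3    3]
Fix exponent of ℓ at 1, m at 0, X1 at 0, X2 at 0; solve each RREF row for its pivot's exponent:
  r0: exp(ΔT) + (0)·1 = 0 ⇒ exp(ΔT) = 0
  r1: exp(D) + (1)·1 = 0 ⇒ exp(D) = -1
  r2: exp(i) + (0)·1 = 0 ⇒ exp(i) = 0
  r3: exp(ρ) + (0)·1 = 0 ⇒ exp(ρ) = 0
Π_1 = D^-1 · ℓ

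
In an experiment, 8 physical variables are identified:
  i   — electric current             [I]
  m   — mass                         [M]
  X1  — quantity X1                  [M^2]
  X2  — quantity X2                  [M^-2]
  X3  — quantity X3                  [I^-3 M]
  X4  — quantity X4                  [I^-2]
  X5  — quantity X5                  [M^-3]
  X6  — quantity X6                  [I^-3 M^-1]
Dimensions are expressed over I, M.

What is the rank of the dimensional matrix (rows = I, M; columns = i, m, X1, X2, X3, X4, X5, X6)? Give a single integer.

Write exponents as rows I,M / cols i,m,X1,X2,X3,X4,X5,X6:
  I: [ 1  0  0  0 -3 -2  0 -3]
  M: [ 0  1  2 -2  1  0 -3 -1]
RREF → pivots at {i,m} ⇒ r = 2

2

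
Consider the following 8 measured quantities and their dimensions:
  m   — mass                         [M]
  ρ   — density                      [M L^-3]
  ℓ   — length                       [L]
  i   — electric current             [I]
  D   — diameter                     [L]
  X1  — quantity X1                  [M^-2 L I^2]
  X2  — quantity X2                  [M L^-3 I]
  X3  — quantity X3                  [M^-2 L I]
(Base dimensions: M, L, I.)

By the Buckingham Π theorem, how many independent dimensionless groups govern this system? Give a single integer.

5

Exponent matrix [M,L,I] × [m,ρ,ℓ,i,D,X1,X2,X3]:
  M: [ 1  1  0  0  0 -2  1 -2]
  L: [ 0 -3  1  0  1  1 -3  1]
  I: [ 0  0  0  1  0  2  1  1]
Row reduction gives pivot columns m,ρ,i; rank = 3
8 vars − rank 3 = 5 Π groups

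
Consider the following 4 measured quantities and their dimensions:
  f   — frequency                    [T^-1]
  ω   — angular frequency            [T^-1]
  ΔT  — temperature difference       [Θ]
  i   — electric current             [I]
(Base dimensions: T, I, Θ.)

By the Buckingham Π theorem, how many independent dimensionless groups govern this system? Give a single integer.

1

Exponent matrix [T,I,Θ] × [f,ω,ΔT,i]:
  T: [-1 -1  0  0]
  I: [ 0  0  0  1]
  Θ: [ 0  0  1  0]
Row reduction gives pivot columns f,ΔT,i; rank = 3
Π count = n − r = 4 − 3 = 1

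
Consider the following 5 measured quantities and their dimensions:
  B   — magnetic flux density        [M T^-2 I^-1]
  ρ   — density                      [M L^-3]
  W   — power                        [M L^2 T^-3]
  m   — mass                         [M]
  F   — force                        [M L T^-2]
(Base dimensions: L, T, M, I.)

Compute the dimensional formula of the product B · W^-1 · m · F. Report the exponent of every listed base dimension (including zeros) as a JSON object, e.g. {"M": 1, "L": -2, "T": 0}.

Exponent matrix [L,T,M,I] × [B,ρ,W,m,F]:
  L: [ 0 -3  2  0  1]
  T: [-2  0 -3  0 -2]
  M: [ 1  1  1  1  1]
  I: [-1  0  0  0  0]
  [L]: (1)·0+(-1)·2+(1)·0+(1)·1 = -1
  [T]: (1)·-2+(-1)·-3+(1)·0+(1)·-2 = -1
  [M]: (1)·1+(-1)·1+(1)·1+(1)·1 = 2
  [I]: (1)·-1+(-1)·0+(1)·0+(1)·0 = -1
⇒ L^-1 T^-1 M^2 I^-1

{"L": -1, "T": -1, "M": 2, "I": -1}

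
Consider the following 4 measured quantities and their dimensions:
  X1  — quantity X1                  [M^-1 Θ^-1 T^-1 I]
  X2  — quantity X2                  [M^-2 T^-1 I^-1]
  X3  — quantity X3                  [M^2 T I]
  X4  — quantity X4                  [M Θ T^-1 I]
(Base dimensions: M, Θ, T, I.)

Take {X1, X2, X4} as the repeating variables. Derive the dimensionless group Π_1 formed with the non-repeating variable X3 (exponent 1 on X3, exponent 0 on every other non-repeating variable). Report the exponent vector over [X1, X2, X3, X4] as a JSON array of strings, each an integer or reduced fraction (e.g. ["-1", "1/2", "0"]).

Dimensional matrix (M×Θ×T×I by X1×X2×X3×X4):
  M: [-1 -2  2  1]
  Θ: [-1  0  0  1]
  T: [-1 -1  1 -1]
  I: [ 1 -1  1  1]
Row reduction gives pivot columns X1,X2,X4; rank = 3
Repeat: X1,X2,X4; free: X3
RREF:
  r0: [   1    0    0    0]
  r1: [   0    1   -1    0]
  r2: [   0    0    0    1]
  r3: [   0    0    0    0]
Fix exponent of X3 at 1; solve each RREF row for its pivot's exponent:
  r0: exp(X1) + (0)·1 = 0 ⇒ exp(X1) = 0
  r1: exp(X2) + (-1)·1 = 0 ⇒ exp(X2) = 1
  r2: exp(X4) + (0)·1 = 0 ⇒ exp(X4) = 0
Π_1 = X2 · X3

["0", "1", "1", "0"]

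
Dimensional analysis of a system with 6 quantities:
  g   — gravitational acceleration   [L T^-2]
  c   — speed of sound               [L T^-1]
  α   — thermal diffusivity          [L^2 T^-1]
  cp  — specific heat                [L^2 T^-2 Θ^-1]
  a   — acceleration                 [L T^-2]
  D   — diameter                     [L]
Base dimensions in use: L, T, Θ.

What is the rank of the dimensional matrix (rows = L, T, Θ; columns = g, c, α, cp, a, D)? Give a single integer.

3

Write exponents as rows L,T,Θ / cols g,c,α,cp,a,D:
  L: [ 1  1  2  2  1  1]
  T: [-2 -1 -1 -2 -2  0]
  Θ: [ 0  0  0 -1  0  0]
Row reduction gives pivot columns g,c,cp; rank = 3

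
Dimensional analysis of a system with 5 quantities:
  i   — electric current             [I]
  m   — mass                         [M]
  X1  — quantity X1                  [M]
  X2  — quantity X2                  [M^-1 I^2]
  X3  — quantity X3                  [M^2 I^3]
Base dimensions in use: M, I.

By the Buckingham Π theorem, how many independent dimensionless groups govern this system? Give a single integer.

Write exponents as rows M,I / cols i,m,X1,X2,X3:
  M: [ 0  1  1 -1  2]
  I: [ 1  0  0  2  3]
RREF → pivots at {i,m} ⇒ r = 2
n=5, r=2 ⇒ 3 dimensionless groups

3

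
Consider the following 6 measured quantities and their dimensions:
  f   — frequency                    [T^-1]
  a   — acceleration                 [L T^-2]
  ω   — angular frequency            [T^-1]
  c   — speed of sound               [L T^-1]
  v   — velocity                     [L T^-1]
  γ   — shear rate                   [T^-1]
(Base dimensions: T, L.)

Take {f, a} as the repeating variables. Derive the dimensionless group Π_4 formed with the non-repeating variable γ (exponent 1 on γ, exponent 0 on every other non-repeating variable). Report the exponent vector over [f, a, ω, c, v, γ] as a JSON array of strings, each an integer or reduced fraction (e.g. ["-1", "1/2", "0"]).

["-1", "0", "0", "0", "0", "1"]

Dimensional matrix (T×L by f×a×ω×c×v×γ):
  T: [-1 -2 -1 -1 -1 -1]
  L: [ 0  1  0  1  1  0]
Row reduction gives pivot columns f,a; rank = 2
Pivot set = {f,a}, free = {ω,c,v,γ}
RREF:
  r0: [   1    0    1   -1   -1    1]
  r1: [   0    1    0    1    1    0]
Fix exponent of γ at 1, ω at 0, c at 0, v at 0; solve each RREF row for its pivot's exponent:
  r0: exp(f) + (1)·1 = 0 ⇒ exp(f) = -1
  r1: exp(a) + (0)·1 = 0 ⇒ exp(a) = 0
Π_4 = f^-1 · γ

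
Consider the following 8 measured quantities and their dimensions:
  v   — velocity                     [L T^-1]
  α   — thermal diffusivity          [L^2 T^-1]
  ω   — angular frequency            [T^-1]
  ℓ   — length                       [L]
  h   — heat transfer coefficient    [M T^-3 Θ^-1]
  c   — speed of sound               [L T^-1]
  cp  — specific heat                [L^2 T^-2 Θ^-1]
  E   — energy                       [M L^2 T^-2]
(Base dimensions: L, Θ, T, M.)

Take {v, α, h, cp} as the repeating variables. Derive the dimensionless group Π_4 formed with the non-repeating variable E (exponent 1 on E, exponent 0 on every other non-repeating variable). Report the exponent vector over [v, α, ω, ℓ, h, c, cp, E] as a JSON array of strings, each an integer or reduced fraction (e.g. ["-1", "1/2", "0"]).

["2", "-3", "0", "0", "-1", "0", "1", "1"]

Exponent matrix [L,Θ,T,M] × [v,α,ω,ℓ,h,c,cp,E]:
  L: [ 1  2  0  1  0  1  2  2]
  Θ: [ 0  0  0  0 -1  0 -1  0]
  T: [-1 -1 -1  0 -3 -1 -2 -2]
  M: [ 0  0  0  0  1  0  0  1]
Echelon form has 4 nonzero rows (pivots: v,α,h,cp)
Repeat: v,α,h,cp; free: ω,ℓ,c,E
RREF:
  r0: [   1    0    2   -1    0    1    0   -2]
  r1: [   0    1   -1    1    0    0    0    3]
  r2: [   0    0    0    0    1    0    0    1]
  r3: [   0    0    0    0    0    0    1   -1]
Fix exponent of E at 1, ω at 0, ℓ at 0, c at 0; solve each RREF row for its pivot's exponent:
  r0: exp(v) + (-2)·1 = 0 ⇒ exp(v) = 2
  r1: exp(α) + (3)·1 = 0 ⇒ exp(α) = -3
  r2: exp(h) + (1)·1 = 0 ⇒ exp(h) = -1
  r3: exp(cp) + (-1)·1 = 0 ⇒ exp(cp) = 1
Π_4 = v^2 · α^-3 · h^-1 · cp · E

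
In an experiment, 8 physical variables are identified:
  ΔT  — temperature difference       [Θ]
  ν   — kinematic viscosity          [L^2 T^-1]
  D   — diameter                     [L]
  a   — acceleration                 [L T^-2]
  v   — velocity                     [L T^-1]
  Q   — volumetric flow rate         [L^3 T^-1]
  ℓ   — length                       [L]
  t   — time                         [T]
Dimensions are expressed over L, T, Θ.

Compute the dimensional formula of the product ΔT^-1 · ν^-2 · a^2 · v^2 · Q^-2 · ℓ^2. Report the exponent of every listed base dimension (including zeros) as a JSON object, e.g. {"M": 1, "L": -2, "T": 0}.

{"L": -4, "T": -2, "Θ": -1}

Dimensional matrix (L×T×Θ by ΔT×ν×D×a×v×Q×ℓ×t):
  L: [ 0  2  1  1  1  3  1  0]
  T: [ 0 -1  0 -2 -1 -1  0  1]
  Θ: [ 1  0  0  0  0  0  0  0]
  [L]: (-1)·0+(-2)·2+(2)·1+(2)·1+(-2)·3+(2)·1 = -4
  [T]: (-1)·0+(-2)·-1+(2)·-2+(2)·-1+(-2)·-1+(2)·0 = -2
  [Θ]: (-1)·1+(-2)·0+(2)·0+(2)·0+(-2)·0+(2)·0 = -1
⇒ L^-4 T^-2 Θ^-1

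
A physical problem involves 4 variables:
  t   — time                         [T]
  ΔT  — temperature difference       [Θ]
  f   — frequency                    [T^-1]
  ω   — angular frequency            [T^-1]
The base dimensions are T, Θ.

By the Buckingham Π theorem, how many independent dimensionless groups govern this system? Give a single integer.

2

Dimensional matrix (T×Θ by t×ΔT×f×ω):
  T: [ 1  0 -1 -1]
  Θ: [ 0  1  0  0]
RREF → pivots at {t,ΔT} ⇒ r = 2
n=4, r=2 ⇒ 2 dimensionless groups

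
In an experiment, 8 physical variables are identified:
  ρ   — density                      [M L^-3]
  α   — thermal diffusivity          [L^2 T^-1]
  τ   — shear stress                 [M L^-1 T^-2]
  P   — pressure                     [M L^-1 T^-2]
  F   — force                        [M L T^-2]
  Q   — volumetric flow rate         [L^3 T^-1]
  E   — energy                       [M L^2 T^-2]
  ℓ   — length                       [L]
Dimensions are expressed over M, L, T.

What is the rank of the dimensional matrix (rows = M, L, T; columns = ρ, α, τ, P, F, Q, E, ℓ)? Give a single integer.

Write exponents as rows M,L,T / cols ρ,α,τ,P,F,Q,E,ℓ:
  M: [ 1  0  1  1  1  0  1  0]
  L: [-3  2 -1 -1  1  3  2  1]
  T: [ 0 -1 -2 -2 -2 -1 -2  0]
RREF → pivots at {ρ,α,τ} ⇒ r = 3

3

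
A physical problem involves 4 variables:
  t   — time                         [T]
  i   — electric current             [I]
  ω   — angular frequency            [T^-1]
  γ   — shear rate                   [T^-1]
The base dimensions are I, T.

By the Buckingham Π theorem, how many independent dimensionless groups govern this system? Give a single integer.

2

Exponent matrix [I,T] × [t,i,ω,γ]:
  I: [ 0  1  0  0]
  T: [ 1  0 -1 -1]
Row reduction gives pivot columns t,i; rank = 2
4 vars − rank 2 = 2 Π groups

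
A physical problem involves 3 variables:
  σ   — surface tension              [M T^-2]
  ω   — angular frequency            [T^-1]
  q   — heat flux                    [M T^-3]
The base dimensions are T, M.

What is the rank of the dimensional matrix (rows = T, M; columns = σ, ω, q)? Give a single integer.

Write exponents as rows T,M / cols σ,ω,q:
  T: [-2 -1 -3]
  M: [ 1  0  1]
Echelon form has 2 nonzero rows (pivots: σ,ω)

2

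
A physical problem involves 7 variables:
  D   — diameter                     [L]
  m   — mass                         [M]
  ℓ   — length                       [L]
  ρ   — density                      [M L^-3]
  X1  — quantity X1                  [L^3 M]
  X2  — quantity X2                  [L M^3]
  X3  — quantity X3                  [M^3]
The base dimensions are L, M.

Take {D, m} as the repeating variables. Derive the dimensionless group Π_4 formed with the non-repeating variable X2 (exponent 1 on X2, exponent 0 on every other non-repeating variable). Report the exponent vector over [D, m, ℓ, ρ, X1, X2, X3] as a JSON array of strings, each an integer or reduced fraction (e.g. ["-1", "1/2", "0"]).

["-1", "-3", "0", "0", "0", "1", "0"]

Write exponents as rows L,M / cols D,m,ℓ,ρ,X1,X2,X3:
  L: [ 1  0  1 -3  3  1  0]
  M: [ 0  1  0  1  1  3  3]
Echelon form has 2 nonzero rows (pivots: D,m)
Repeat: D,m; free: ℓ,ρ,X1,X2,X3
RREF:
  r0: [   1    0    1   -3    3    1    0]
  r1: [   0    1    0    1    1    3    3]
Fix exponent of X2 at 1, ℓ at 0, ρ at 0, X1 at 0, X3 at 0; solve each RREF row for its pivot's exponent:
  r0: exp(D) + (1)·1 = 0 ⇒ exp(D) = -1
  r1: exp(m) + (3)·1 = 0 ⇒ exp(m) = -3
Π_4 = D^-1 · m^-3 · X2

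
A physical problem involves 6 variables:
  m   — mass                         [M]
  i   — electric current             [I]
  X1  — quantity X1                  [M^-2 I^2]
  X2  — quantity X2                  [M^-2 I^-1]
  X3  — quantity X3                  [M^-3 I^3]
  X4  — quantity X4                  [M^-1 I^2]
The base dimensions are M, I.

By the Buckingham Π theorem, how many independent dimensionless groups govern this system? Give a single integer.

Exponent matrix [M,I] × [m,i,X1,X2,X3,X4]:
  M: [ 1  0 -2 -2 -3 -1]
  I: [ 0  1  2 -1  3  2]
Row reduction gives pivot columns m,i; rank = 2
Π count = n − r = 6 − 2 = 4

4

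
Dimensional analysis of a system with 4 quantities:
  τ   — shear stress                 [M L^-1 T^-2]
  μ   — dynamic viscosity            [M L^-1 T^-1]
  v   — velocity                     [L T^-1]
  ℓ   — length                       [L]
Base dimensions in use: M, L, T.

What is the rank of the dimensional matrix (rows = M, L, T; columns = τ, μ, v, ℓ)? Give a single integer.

Dimensional matrix (M×L×T by τ×μ×v×ℓ):
  M: [ 1  1  0  0]
  L: [-1 -1  1  1]
  T: [-2 -1 -1  0]
RREF → pivots at {τ,μ,v} ⇒ r = 3

3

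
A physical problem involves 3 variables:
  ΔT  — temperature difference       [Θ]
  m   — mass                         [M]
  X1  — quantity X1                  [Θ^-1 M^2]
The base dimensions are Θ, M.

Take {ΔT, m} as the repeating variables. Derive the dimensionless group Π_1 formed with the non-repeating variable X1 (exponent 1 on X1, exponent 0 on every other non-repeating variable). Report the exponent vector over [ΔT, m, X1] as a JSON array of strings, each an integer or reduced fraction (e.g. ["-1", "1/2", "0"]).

["1", "-2", "1"]

Exponent matrix [Θ,M] × [ΔT,m,X1]:
  Θ: [ 1  0 -1]
  M: [ 0  1  2]
Row reduction gives pivot columns ΔT,m; rank = 2
Repeat: ΔT,m; free: X1
RREF:
  r0: [   1    0   -1]
  r1: [   0    1    2]
Fix exponent of X1 at 1; solve each RREF row for its pivot's exponent:
  r0: exp(ΔT) + (-1)·1 = 0 ⇒ exp(ΔT) = 1
  r1: exp(m) + (2)·1 = 0 ⇒ exp(m) = -2
Π_1 = ΔT · m^-2 · X1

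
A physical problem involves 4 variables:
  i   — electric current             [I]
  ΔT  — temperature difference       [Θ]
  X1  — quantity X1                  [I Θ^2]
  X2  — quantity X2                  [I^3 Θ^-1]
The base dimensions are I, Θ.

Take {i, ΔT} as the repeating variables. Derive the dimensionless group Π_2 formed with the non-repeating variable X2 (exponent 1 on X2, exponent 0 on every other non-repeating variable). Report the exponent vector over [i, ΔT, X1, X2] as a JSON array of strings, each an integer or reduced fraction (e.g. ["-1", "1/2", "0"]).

Write exponents as rows I,Θ / cols i,ΔT,X1,X2:
  I: [ 1  0  1  3]
  Θ: [ 0  1  2 -1]
RREF → pivots at {i,ΔT} ⇒ r = 2
Pivot set = {i,ΔT}, free = {X1,X2}
RREF:
  r0: [   1    0    1    3]
  r1: [   0    1    2   -1]
Fix exponent of X2 at 1, X1 at 0; solve each RREF row for its pivot's exponent:
  r0: exp(i) + (3)·1 = 0 ⇒ exp(i) = -3
  r1: exp(ΔT) + (-1)·1 = 0 ⇒ exp(ΔT) = 1
Π_2 = i^-3 · ΔT · X2

["-3", "1", "0", "1"]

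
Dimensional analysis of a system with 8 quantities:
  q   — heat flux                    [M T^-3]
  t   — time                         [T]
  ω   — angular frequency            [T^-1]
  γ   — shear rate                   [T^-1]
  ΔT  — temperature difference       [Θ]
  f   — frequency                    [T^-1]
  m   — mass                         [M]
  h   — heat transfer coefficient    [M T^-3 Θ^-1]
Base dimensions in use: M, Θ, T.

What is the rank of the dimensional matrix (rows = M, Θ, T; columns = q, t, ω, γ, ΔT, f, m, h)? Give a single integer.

3

Exponent matrix [M,Θ,T] × [q,t,ω,γ,ΔT,f,m,h]:
  M: [ 1  0  0  0  0  0  1  1]
  Θ: [ 0  0  0  0  1  0  0 -1]
  T: [-3  1 -1 -1  0 -1  0 -3]
Echelon form has 3 nonzero rows (pivots: q,t,ΔT)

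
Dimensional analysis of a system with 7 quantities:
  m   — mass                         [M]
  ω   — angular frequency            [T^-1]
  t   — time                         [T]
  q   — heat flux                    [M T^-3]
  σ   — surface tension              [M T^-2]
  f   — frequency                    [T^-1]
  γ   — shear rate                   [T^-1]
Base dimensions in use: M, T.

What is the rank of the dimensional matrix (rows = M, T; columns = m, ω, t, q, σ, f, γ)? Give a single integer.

Write exponents as rows M,T / cols m,ω,t,q,σ,f,γ:
  M: [ 1  0  0  1  1  0  0]
  T: [ 0 -1  1 -3 -2 -1 -1]
RREF → pivots at {m,ω} ⇒ r = 2

2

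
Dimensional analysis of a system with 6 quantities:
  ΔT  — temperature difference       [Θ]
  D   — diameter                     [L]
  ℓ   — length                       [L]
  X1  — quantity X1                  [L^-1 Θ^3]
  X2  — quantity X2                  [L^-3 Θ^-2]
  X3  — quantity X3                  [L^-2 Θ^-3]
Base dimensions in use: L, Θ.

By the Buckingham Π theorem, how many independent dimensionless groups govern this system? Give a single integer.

4

Dimensional matrix (L×Θ by ΔT×D×ℓ×X1×X2×X3):
  L: [ 0  1  1 -1 -3 -2]
  Θ: [ 1  0  0  3 -2 -3]
Row reduction gives pivot columns ΔT,D; rank = 2
n=6, r=2 ⇒ 4 dimensionless groups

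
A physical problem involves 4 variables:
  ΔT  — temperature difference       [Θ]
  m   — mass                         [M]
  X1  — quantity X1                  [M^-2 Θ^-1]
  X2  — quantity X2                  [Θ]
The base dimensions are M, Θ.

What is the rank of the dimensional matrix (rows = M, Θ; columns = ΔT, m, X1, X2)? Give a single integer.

2

Exponent matrix [M,Θ] × [ΔT,m,X1,X2]:
  M: [ 0  1 -2  0]
  Θ: [ 1  0 -1  1]
RREF → pivots at {ΔT,m} ⇒ r = 2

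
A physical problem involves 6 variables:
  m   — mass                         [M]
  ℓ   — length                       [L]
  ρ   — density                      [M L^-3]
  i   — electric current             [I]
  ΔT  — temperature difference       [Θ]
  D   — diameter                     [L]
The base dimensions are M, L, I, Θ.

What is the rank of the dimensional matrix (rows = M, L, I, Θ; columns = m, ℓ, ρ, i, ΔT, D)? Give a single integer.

Write exponents as rows M,L,I,Θ / cols m,ℓ,ρ,i,ΔT,D:
  M: [ 1  0  1  0  0  0]
  L: [ 0  1 -3  0  0  1]
  I: [ 0  0  0  1  0  0]
  Θ: [ 0  0  0  0  1  0]
RREF → pivots at {m,ℓ,i,ΔT} ⇒ r = 4

4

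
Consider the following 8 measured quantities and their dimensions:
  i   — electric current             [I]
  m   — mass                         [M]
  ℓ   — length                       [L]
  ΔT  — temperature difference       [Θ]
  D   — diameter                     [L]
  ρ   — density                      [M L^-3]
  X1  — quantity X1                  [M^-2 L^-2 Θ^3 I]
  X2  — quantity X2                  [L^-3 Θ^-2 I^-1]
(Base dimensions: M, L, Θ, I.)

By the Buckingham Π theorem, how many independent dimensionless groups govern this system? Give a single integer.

4

Dimensional matrix (M×L×Θ×I by i×m×ℓ×ΔT×D×ρ×X1×X2):
  M: [ 0  1  0  0  0  1 -2  0]
  L: [ 0  0  1  0  1 -3 -2 -3]
  Θ: [ 0  0  0  1  0  0  3 -2]
  I: [ 1  0  0  0  0  0  1 -1]
Echelon form has 4 nonzero rows (pivots: i,m,ℓ,ΔT)
8 vars − rank 4 = 4 Π groups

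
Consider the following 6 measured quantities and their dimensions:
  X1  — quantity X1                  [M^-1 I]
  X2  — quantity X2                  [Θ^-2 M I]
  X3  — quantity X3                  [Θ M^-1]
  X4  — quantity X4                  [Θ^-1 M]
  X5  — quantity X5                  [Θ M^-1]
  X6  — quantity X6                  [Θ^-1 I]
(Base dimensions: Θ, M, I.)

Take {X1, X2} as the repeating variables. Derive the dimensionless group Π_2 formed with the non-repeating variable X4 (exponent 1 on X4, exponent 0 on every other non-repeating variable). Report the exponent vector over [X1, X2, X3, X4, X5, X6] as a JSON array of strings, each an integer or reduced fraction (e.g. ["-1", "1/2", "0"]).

Write exponents as rows Θ,M,I / cols X1,X2,X3,X4,X5,X6:
  Θ: [ 0 -2  1 -1  1 -1]
  M: [-1  1 -1  1 -1  0]
  I: [ 1  1  0  0  0  1]
Echelon form has 2 nonzero rows (pivots: X1,X2)
Pivot set = {X1,X2}, free = {X3,X4,X5,X6}
RREF:
  r0: [   1    0  1/2 -1/2  1/2  1/2]
  r1: [   0    1 -1/2  1/2 -1/2  1/2]
  r2: [   0    0    0    0    0    0]
Fix exponent of X4 at 1, X3 at 0, X5 at 0, X6 at 0; solve each RREF row for its pivot's exponent:
  r0: exp(X1) + (-1/2)·1 = 0 ⇒ exp(X1) = 1/2
  r1: exp(X2) + (1/2)·1 = 0 ⇒ exp(X2) = -1/2
Π_2 = X1^(1/2) · X2^(-1/2) · X4

["1/2", "-1/2", "0", "1", "0", "0"]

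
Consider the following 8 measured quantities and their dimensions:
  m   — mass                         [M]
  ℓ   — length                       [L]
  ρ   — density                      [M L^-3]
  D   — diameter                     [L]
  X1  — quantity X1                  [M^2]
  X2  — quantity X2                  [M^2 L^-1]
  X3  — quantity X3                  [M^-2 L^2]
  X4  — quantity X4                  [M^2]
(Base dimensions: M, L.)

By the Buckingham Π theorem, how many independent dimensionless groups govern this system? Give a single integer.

Dimensional matrix (M×L by m×ℓ×ρ×D×X1×X2×X3×X4):
  M: [ 1  0  1  0  2  2 -2  2]
  L: [ 0  1 -3  1  0 -1  2  0]
Row reduction gives pivot columns m,ℓ; rank = 2
8 vars − rank 2 = 6 Π groups

6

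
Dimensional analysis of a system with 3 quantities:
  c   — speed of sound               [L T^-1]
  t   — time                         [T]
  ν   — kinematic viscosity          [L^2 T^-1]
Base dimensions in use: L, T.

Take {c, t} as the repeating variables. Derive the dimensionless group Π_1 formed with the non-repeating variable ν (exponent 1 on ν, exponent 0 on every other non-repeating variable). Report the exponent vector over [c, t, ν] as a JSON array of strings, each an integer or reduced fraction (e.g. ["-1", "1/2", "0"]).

Write exponents as rows L,T / cols c,t,ν:
  L: [ 1  0  2]
  T: [-1  1 -1]
Row reduction gives pivot columns c,t; rank = 2
Repeat: c,t; free: ν
RREF:
  r0: [   1    0    2]
  r1: [   0    1    1]
Fix exponent of ν at 1; solve each RREF row for its pivot's exponent:
  r0: exp(c) + (2)·1 = 0 ⇒ exp(c) = -2
  r1: exp(t) + (1)·1 = 0 ⇒ exp(t) = -1
Π_1 = c^-2 · t^-1 · ν

["-2", "-1", "1"]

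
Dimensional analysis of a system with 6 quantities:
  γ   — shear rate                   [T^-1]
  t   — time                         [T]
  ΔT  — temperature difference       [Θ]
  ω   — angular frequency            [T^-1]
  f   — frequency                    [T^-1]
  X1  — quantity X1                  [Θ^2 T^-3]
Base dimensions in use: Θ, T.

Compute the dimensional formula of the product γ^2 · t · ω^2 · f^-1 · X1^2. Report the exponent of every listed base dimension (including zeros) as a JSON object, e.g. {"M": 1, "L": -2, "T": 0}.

{"Θ": 4, "T": -8}

Dimensional matrix (Θ×T by γ×t×ΔT×ω×f×X1):
  Θ: [ 0  0  1  0  0  2]
  T: [-1  1  0 -1 -1 -3]
  [Θ]: (2)·0+(1)·0+(2)·0+(-1)·0+(2)·2 = 4
  [T]: (2)·-1+(1)·1+(2)·-1+(-1)·-1+(2)·-3 = -8
⇒ Θ^4 T^-8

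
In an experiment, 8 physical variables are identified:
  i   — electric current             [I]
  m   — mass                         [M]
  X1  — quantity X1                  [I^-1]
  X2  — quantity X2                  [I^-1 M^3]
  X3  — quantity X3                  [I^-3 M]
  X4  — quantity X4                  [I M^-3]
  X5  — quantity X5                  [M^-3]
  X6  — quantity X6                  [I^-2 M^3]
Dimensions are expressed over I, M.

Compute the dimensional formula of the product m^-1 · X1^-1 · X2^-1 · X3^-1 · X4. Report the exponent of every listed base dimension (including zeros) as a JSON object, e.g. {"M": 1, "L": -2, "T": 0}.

Write exponents as rows I,M / cols i,m,X1,X2,X3,X4,X5,X6:
  I: [ 1  0 -1 -1 -3  1  0 -2]
  M: [ 0  1  0  3  1 -3 -3  3]
  [I]: (-1)·0+(-1)·-1+(-1)·-1+(-1)·-3+(1)·1 = 6
  [M]: (-1)·1+(-1)·0+(-1)·3+(-1)·1+(1)·-3 = -8
⇒ I^6 M^-8

{"I": 6, "M": -8}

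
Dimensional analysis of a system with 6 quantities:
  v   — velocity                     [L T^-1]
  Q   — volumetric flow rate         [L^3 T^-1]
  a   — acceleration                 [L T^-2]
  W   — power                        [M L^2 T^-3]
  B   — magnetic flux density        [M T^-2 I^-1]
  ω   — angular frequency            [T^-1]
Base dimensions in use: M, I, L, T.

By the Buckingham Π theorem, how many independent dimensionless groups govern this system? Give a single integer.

Dimensional matrix (M×I×L×T by v×Q×a×W×B×ω):
  M: [ 0  0  0  1  1  0]
  I: [ 0  0  0  0 -1  0]
  L: [ 1  3  1  2  0  0]
  T: [-1 -1 -2 -3 -2 -1]
Echelon form has 4 nonzero rows (pivots: v,Q,W,B)
n=6, r=4 ⇒ 2 dimensionless groups

2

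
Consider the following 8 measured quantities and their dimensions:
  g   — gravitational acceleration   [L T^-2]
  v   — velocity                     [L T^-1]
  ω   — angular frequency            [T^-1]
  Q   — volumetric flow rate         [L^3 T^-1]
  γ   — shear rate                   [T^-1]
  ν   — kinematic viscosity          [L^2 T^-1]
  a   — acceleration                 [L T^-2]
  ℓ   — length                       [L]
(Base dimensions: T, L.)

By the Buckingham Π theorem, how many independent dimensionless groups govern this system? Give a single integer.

6

Write exponents as rows T,L / cols g,v,ω,Q,γ,ν,a,ℓ:
  T: [-2 -1 -1 -1 -1 -1 -2  0]
  L: [ 1  1  0  3  0  2  1  1]
RREF → pivots at {g,v} ⇒ r = 2
Π count = n − r = 8 − 2 = 6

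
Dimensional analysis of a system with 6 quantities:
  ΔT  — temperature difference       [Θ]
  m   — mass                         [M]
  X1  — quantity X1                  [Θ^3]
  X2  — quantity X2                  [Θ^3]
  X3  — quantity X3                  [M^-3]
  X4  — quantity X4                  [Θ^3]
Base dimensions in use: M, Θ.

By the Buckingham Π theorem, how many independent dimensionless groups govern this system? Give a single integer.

Dimensional matrix (M×Θ by ΔT×m×X1×X2×X3×X4):
  M: [ 0  1  0  0 -3  0]
  Θ: [ 1  0  3  3  0  3]
Row reduction gives pivot columns ΔT,m; rank = 2
n=6, r=2 ⇒ 4 dimensionless groups

4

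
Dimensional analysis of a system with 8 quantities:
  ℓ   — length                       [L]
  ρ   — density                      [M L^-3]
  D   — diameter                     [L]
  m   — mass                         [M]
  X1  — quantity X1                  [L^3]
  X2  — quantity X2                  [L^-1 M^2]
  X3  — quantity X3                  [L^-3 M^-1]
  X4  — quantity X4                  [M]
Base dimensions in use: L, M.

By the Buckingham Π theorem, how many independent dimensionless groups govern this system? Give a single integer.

Write exponents as rows L,M / cols ℓ,ρ,D,m,X1,X2,X3,X4:
  L: [ 1 -3  1  0  3 -1 -3  0]
  M: [ 0  1  0  1  0  2 -1  1]
Echelon form has 2 nonzero rows (pivots: ℓ,ρ)
Π count = n − r = 8 − 2 = 6

6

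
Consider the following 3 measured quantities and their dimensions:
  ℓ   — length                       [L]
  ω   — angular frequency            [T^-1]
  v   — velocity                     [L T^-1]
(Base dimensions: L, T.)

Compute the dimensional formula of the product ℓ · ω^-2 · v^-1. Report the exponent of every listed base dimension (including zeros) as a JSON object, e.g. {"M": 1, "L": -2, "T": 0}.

Write exponents as rows L,T / cols ℓ,ω,v:
  L: [ 1  0  1]
  T: [ 0 -1 -1]
  [L]: (1)·1+(-2)·0+(-1)·1 = 0
  [T]: (1)·0+(-2)·-1+(-1)·-1 = 3
⇒ T^3

{"L": 0, "T": 3}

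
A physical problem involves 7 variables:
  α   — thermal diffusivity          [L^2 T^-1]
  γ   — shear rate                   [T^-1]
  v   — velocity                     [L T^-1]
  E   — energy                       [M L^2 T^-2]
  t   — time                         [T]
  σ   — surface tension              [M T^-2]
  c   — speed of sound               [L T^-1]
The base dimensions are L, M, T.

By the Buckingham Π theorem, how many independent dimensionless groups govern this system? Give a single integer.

4

Write exponents as rows L,M,T / cols α,γ,v,E,t,σ,c:
  L: [ 2  0  1  2  0  0  1]
  M: [ 0  0  0  1  0  1  0]
  T: [-1 -1 -1 -2  1 -2 -1]
Echelon form has 3 nonzero rows (pivots: α,γ,E)
n=7, r=3 ⇒ 4 dimensionless groups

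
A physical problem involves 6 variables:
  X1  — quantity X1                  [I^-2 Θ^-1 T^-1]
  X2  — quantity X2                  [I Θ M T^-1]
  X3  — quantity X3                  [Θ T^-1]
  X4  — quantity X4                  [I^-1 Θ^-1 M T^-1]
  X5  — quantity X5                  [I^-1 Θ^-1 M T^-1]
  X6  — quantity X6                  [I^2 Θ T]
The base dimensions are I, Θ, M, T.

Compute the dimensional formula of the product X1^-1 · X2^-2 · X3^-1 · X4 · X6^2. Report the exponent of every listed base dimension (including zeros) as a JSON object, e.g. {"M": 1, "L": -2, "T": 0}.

Exponent matrix [I,Θ,M,T] × [X1,X2,X3,X4,X5,X6]:
  I: [-2  1  0 -1 -1  2]
  Θ: [-1  1  1 -1 -1  1]
  M: [ 0  1  0  1  1  0]
  T: [-1 -1 -1 -1 -1  1]
  [I]: (-1)·-2+(-2)·1+(-1)·0+(1)·-1+(2)·2 = 3
  [Θ]: (-1)·-1+(-2)·1+(-1)·1+(1)·-1+(2)·1 = -1
  [M]: (-1)·0+(-2)·1+(-1)·0+(1)·1+(2)·0 = -1
  [T]: (-1)·-1+(-2)·-1+(-1)·-1+(1)·-1+(2)·1 = 5
⇒ I^3 Θ^-1 M^-1 T^5

{"I": 3, "Θ": -1, "M": -1, "T": 5}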